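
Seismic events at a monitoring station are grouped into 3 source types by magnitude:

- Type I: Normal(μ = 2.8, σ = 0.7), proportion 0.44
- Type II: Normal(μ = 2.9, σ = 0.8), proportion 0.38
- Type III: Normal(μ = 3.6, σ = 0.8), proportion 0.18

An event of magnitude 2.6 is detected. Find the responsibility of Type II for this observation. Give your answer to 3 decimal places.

By Bayes' theorem, P(k | x) = π_k f_k(x) / Σ_j π_j f_j(x).
Component likelihoods at x = 2.6:
  p_I = (1/(0.7·√(2π)))·exp(−(2.6−2.8)²/(2·0.7²)) = 0.569918·exp(-0.04082) = 0.547124
  p_II = (1/(0.8·√(2π)))·exp(−(2.6−2.9)²/(2·0.8²)) = 0.498678·exp(-0.07031) = 0.464819
  p_III = (1/(0.8·√(2π)))·exp(−(2.6−3.6)²/(2·0.8²)) = 0.498678·exp(-0.78125) = 0.228311
Weight by the priors:
  π_I·p_I = 0.44 × 0.547124 = 0.240735
  π_II·p_II = 0.38 × 0.464819 = 0.176631
  π_III·p_III = 0.18 × 0.228311 = 0.041096
Sum: 0.240735 + 0.176631 + 0.041096 = 0.458462
Responsibility of Type II: 0.176631 / 0.458462 ≈ 0.385

0.385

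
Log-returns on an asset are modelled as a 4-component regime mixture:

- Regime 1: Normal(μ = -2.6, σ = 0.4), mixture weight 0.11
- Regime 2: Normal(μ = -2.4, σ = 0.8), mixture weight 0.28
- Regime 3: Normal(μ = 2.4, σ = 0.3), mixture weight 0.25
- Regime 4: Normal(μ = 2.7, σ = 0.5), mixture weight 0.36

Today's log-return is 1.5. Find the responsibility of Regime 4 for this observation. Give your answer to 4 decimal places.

Posterior ∝ prior × likelihood, so P(k | x) ∝ π_k f_k(x); normalise over all components.
Normal densities:
  L_1 = 1.53045e-23
  L_2 = 3.44493e-06
  L_3 = 0.0147728
  L_4 = 0.0447891
Weight by the priors:
  π_1·L_1 = 0.11 × 1.53045e-23 = 1.68349e-24
  π_2·L_2 = 0.28 × 3.44493e-06 = 9.6458e-07
  π_3·L_3 = 0.25 × 0.0147728 = 0.00369321
  π_4·L_4 = 0.36 × 0.0447891 = 0.0161241
Sum: 1.68349e-24 + 9.6458e-07 + 0.00369321 + 0.0161241 = 0.0198182
P(Regime 4 | x) = 0.0161241 / 0.0198182 ≈ 0.8136

0.8136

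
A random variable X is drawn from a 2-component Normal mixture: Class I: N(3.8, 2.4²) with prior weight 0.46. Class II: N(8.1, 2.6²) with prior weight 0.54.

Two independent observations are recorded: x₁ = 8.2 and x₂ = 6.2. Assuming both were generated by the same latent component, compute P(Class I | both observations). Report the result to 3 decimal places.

By Bayes' theorem, P(k | x) = π_k f_k(x) / Σ_j π_j f_j(x).
Since both observations come from the same component, the likelihood for component k is f_k(x₁)·f_k(x₂).
  p_I = [(1/(2.4·√(2π)))·exp(−(8.2−3.8)²/(2·2.4²)) = 0.166226·exp(-1.68056) = 0.030963] × [0.100821] = 0.00312172
  p_II = [(1/(2.6·√(2π)))·exp(−(8.2−8.1)²/(2·2.6²)) = 0.153439·exp(-0.00074) = 0.153326] × [0.117483] = 0.0180132
Prior × likelihood for each component:
  π_I·p_I = 0.46 × 0.00312172 = 0.00143599
  π_II·p_II = 0.54 × 0.0180132 = 0.00972712
Marginal: 0.00143599 + 0.00972712 = 0.0111631
Responsibility of Class I: 0.00143599 / 0.0111631 ≈ 0.129

0.129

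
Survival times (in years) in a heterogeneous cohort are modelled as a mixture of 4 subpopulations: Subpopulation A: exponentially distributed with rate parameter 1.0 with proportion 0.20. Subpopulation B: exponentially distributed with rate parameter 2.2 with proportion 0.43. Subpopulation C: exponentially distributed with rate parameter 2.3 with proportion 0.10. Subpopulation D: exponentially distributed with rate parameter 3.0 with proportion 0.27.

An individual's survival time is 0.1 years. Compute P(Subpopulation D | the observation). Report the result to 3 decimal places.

0.348

Apply Bayes' rule: the posterior for each component is proportional to its prior times its likelihood at x.
Evaluate each component's likelihood at the observed value:
  f_A = 1.0·e^(−1.0·0.1) = 1.0·e^(−0.1000) = 0.904837
  f_B = 2.2·e^(−2.2·0.1) = 2.2·e^(−0.2200) = 1.76554
  f_C = 2.3·e^(−2.3·0.1) = 2.3·e^(−0.2300) = 1.82743
  f_D = 3.0·e^(−3.0·0.1) = 3.0·e^(−0.3000) = 2.22245
Weight by the priors:
  w_A·f_A = 0.20 × 0.904837 = 0.180967
  w_B·f_B = 0.43 × 1.76554 = 0.759183
  w_C·f_C = 0.10 × 1.82743 = 0.182743
  w_D·f_D = 0.27 × 2.22245 = 0.600063
Evidence: 0.180967 + 0.759183 + 0.182743 + 0.600063 = 1.72296
Responsibility of Subpopulation D: 0.600063 / 1.72296 ≈ 0.348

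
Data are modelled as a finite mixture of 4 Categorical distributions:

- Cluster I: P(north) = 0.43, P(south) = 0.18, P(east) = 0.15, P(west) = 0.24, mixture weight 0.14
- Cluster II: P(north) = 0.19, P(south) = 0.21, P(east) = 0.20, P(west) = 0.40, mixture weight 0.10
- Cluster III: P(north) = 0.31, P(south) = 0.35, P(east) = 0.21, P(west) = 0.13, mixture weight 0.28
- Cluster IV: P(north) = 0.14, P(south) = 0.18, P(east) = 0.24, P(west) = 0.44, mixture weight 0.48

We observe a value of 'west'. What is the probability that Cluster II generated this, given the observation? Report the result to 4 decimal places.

0.1245

Posterior ∝ prior × likelihood, so P(k | x) ∝ P(Z=k) f_k(x); normalise over all components.
Evaluate each component's likelihood at the observed value:
  f_I = 0.24
  f_II = 0.4
  f_III = 0.13
  f_IV = 0.44
Multiply by the mixture weights:
  P(Z=I)·f_I = 0.14 × 0.24 = 0.0336
  P(Z=II)·f_II = 0.10 × 0.4 = 0.04
  P(Z=III)·f_III = 0.28 × 0.13 = 0.0364
  P(Z=IV)·f_IV = 0.48 × 0.44 = 0.2112
Marginal: 0.0336 + 0.04 + 0.0364 + 0.2112 = 0.3212
P(Cluster II | 'west') = 0.04 / 0.3212 ≈ 0.1245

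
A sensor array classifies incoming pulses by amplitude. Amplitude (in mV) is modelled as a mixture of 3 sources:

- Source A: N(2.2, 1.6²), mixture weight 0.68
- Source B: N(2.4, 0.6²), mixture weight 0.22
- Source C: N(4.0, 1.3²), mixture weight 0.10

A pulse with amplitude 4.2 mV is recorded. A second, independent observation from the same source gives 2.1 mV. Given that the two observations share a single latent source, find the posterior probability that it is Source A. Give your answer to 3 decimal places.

Apply Bayes' rule: the posterior for each component is proportional to its prior times its likelihood at x.
Since both observations come from the same component, the likelihood for component k is f_k(x₁)·f_k(x₂).
  L_A = [0.114156] × [0.248852] = 0.0284079
  L_B = [0.00738641] × [0.586776] = 0.00433417
  L_C = [0.303268] × [0.105468] = 0.031985
Multiply by the mixture weights:
  P(Z=A)·L_A = 0.68 × 0.0284079 = 0.0193174
  P(Z=B)·L_B = 0.22 × 0.00433417 = 0.000953517
  P(Z=C)·L_C = 0.10 × 0.031985 = 0.0031985
Denominator: 0.0193174 + 0.000953517 + 0.0031985 = 0.0234694
P(Source A | x₁,x₂) ≈ 0.823

0.823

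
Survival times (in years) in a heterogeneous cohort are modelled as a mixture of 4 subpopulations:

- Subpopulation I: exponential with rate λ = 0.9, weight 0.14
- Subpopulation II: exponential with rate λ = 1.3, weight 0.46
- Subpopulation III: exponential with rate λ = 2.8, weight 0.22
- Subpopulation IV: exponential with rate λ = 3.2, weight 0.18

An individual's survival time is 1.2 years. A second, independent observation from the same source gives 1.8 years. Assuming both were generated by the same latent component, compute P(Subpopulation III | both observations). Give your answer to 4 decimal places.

Apply Bayes' rule: the posterior for each component is proportional to its prior times its likelihood at x.
Since both observations come from the same component, the likelihood for component k is f_k(x₁)·f_k(x₂).
  p_I = [0.305636] × [0.178109] = 0.0544365
  p_II = [0.273177] × [0.125226] = 0.0342088
  p_III = [0.0972587] × [0.0181265] = 0.00176296
  p_IV = [0.0687795] × [0.0100836] = 0.000693542
Multiply by the mixture weights:
  w_I·p_I = 0.14 × 0.0544365 = 0.00762111
  w_II·p_II = 0.46 × 0.0342088 = 0.0157361
  w_III·p_III = 0.22 × 0.00176296 = 0.000387851
  w_IV·p_IV = 0.18 × 0.000693542 = 0.000124838
Evidence: 0.00762111 + 0.0157361 + 0.000387851 + 0.000124838 = 0.0238699
P(Subpopulation III | x₁,x₂) ≈ 0.0162

0.0162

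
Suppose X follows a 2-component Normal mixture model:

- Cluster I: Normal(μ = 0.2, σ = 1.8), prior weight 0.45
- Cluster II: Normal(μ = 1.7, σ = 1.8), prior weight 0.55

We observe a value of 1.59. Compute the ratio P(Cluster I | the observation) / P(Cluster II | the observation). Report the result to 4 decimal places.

0.6084

The posterior odds equal the prior odds times the likelihood ratio: (π_i/π_j)·(f_i(x)/f_j(x)).
Normal densities:
  f_I = (1/(1.8·√(2π)))·exp(−(1.59−0.2)²/(2·1.8²)) = 0.221635·exp(-0.29816) = 0.164493
  f_II = (1/(1.8·√(2π)))·exp(−(1.59−1.7)²/(2·1.8²)) = 0.221635·exp(-0.00187) = 0.221221
0.0740217 / 0.121672 ≈ 0.6084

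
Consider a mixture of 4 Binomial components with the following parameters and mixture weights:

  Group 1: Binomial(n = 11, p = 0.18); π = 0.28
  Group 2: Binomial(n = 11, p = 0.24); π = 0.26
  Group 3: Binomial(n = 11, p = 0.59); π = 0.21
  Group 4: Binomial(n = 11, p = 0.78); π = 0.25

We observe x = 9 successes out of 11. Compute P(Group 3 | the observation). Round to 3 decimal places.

0.191

The responsibility of component k is π_k f_k(x) divided by Σ_j π_j f_j(x).
Evaluate each component's likelihood at the observed value:
  f_1 = C(11,9)·0.18^9·0.82^2 = 55·1.98359e-07·0.6724 = 7.33572e-06
  f_2 = C(11,9)·0.24^9·0.76^2 = 55·2.64181e-06·0.5776 = 8.39249e-05
  f_3 = C(11,9)·0.59^9·0.41^2 = 55·0.008663·0.1681 = 0.0800937
  f_4 = C(11,9)·0.78^9·0.22^2 = 55·0.106869·0.0484 = 0.284485
Unnormalised posteriors:
  π_1·f_1 = 0.28 × 7.33572e-06 = 2.054e-06
  π_2·f_2 = 0.26 × 8.39249e-05 = 2.18205e-05
  π_3·f_3 = 0.21 × 0.0800937 = 0.0168197
  π_4·f_4 = 0.25 × 0.284485 = 0.0711213
Normaliser: 2.054e-06 + 2.18205e-05 + 0.0168197 + 0.0711213 = 0.0879648
P(Group 3 | data) ≈ 0.191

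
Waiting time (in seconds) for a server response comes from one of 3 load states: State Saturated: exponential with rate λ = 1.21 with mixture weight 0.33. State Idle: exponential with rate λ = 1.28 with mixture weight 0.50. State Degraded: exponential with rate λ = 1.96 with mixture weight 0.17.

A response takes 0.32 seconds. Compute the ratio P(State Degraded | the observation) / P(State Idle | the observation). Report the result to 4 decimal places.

0.4188

Posterior odds = (w_i f_i(x)) / (w_j f_j(x)); the normalising sum cancels.
Exponential densities:
  L_Saturated = 0.821536
  L_Idle = 0.849812
  L_Degraded = 1.04681
Posterior odds = (w_Degraded·L_Degraded) / (w_Idle·L_Idle) = (0.17·1.04681) / (0.50·0.849812) = 0.177957 / 0.424906 ≈ 0.4188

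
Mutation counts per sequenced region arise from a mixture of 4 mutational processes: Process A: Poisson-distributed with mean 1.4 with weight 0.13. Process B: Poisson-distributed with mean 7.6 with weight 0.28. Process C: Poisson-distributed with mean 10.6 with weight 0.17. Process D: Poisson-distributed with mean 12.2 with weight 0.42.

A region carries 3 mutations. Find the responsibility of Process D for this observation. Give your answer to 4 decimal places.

0.0242

Apply Bayes' rule: the posterior for each component is proportional to its prior times its likelihood at x.
Evaluate each component's likelihood at the observed value:
  L_A = 0.112777
  L_B = 0.0366144
  L_C = 0.00494589
  L_D = 0.00152242
Prior × likelihood for each component:
  π_A·L_A = 0.13 × 0.112777 = 0.014661
  π_B·L_B = 0.28 × 0.0366144 = 0.010252
  π_C·L_C = 0.17 × 0.00494589 = 0.000840802
  π_D·L_D = 0.42 × 0.00152242 = 0.000639418
Marginal: 0.014661 + 0.010252 + 0.000840802 + 0.000639418 = 0.0263933
P(Process D | x) ≈ 0.0242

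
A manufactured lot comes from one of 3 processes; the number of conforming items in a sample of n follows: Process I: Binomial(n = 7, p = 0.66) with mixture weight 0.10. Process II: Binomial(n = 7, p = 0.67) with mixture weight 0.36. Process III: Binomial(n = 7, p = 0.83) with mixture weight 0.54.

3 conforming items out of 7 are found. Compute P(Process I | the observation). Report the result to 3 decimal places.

Apply Bayes' rule: the posterior for each component is proportional to its prior times its likelihood at x.
Evaluate each component's likelihood at the observed value:
  L_I = 0.134467
  L_II = 0.124838
  L_III = 0.0167147
Multiply by the mixture weights:
  π_I·L_I = 0.10 × 0.134467 = 0.0134467
  π_II·L_II = 0.36 × 0.124838 = 0.0449418
  π_III·L_III = 0.54 × 0.0167147 = 0.00902593
Evidence: 0.0134467 + 0.0449418 + 0.00902593 = 0.0674144
P(Process I | the observation) ≈ 0.199

0.199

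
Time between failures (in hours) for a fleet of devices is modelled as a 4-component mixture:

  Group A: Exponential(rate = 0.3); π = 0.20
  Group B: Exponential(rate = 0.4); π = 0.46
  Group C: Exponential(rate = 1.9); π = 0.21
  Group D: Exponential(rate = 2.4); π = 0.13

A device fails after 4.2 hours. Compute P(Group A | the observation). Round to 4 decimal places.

0.3307

Apply Bayes' rule: the posterior for each component is proportional to its prior times its likelihood at x.
Exponential densities:
  p_A = 0.0850962
  p_B = 0.0745496
  p_C = 0.000650255
  p_D = 0.000100583
Multiply by the mixture weights:
  P(Z=A)·p_A = 0.20 × 0.0850962 = 0.0170192
  P(Z=B)·p_B = 0.46 × 0.0745496 = 0.0342928
  P(Z=C)·p_C = 0.21 × 0.000650255 = 0.000136554
  P(Z=D)·p_D = 0.13 × 0.000100583 = 1.30757e-05
Denominator: 0.0170192 + 0.0342928 + 0.000136554 + 1.30757e-05 = 0.0514617
P(Group A | data) = 0.0170192 / 0.0514617 ≈ 0.3307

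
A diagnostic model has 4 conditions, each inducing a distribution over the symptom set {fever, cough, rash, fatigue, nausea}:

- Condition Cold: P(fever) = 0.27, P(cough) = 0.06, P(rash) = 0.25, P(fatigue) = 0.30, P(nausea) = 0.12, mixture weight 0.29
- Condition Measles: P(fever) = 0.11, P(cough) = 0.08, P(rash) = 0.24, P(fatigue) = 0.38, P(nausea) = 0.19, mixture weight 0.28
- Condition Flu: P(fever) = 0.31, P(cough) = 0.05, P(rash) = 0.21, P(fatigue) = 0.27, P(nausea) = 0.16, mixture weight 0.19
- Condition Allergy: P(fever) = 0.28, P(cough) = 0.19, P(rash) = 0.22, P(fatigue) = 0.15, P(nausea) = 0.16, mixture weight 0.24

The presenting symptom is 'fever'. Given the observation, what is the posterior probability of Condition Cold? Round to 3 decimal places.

0.333

By Bayes' theorem, P(k | x) = P(Z=k) f_k(x) / Σ_j P(Z=j) f_j(x).
Evaluate each component's likelihood at the observed value:
  f_Cold = 0.27
  f_Measles = 0.11
  f_Flu = 0.31
  f_Allergy = 0.28
Unnormalised posteriors:
  P(Z=Cold)·f_Cold = 0.29 × 0.27 = 0.0783
  P(Z=Measles)·f_Measles = 0.28 × 0.11 = 0.0308
  P(Z=Flu)·f_Flu = 0.19 × 0.31 = 0.0589
  P(Z=Allergy)·f_Allergy = 0.24 × 0.28 = 0.0672
Denominator: 0.0783 + 0.0308 + 0.0589 + 0.0672 = 0.2352
P(Condition Cold | 'fever') = 0.0783 / 0.2352 ≈ 0.333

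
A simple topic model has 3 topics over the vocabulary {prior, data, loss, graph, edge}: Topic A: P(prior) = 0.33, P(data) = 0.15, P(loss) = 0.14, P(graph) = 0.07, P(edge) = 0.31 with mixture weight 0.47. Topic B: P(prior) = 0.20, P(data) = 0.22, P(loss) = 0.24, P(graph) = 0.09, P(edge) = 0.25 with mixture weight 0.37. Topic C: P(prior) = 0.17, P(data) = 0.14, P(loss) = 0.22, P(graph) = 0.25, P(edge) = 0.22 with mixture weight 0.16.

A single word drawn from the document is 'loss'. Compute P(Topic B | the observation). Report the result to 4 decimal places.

0.4679

P(component k | x) = P(Z=k)·f_k(x) / marginal(x), where marginal(x) = Σ_j P(Z=j)·f_j(x).
Component likelihoods at x = 'loss':
  L_A = P(loss | comp) = 0.14
  L_B = P(loss | comp) = 0.24
  L_C = P(loss | comp) = 0.22
Prior × likelihood for each component:
  P(Z=A)·L_A = 0.47 × 0.14 = 0.0658
  P(Z=B)·L_B = 0.37 × 0.24 = 0.0888
  P(Z=C)·L_C = 0.16 × 0.22 = 0.0352
Evidence: 0.0658 + 0.0888 + 0.0352 = 0.1898
So the posterior for Topic B is 0.0888 / 0.1898 ≈ 0.4679.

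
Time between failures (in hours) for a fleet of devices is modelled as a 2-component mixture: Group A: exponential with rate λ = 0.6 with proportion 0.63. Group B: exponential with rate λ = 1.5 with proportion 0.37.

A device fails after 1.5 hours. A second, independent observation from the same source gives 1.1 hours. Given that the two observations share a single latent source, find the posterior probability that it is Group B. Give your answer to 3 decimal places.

The responsibility of component k is w_k f_k(x) divided by Σ_j w_j f_j(x).
Since both observations come from the same component, the likelihood for component k is f_k(x₁)·f_k(x₂).
  f_A = [0.6·e^(−0.6·1.5) = 0.6·e^(−0.9000) = 0.243942] × [0.310111] = 0.075649
  f_B = [1.5·e^(−1.5·1.5) = 1.5·e^(−2.2500) = 0.158099] × [0.288075] = 0.0455443
Multiply by the mixture weights:
  w_A·f_A = 0.63 × 0.075649 = 0.0476589
  w_B·f_B = 0.37 × 0.0455443 = 0.0168514
Marginal: 0.0476589 + 0.0168514 = 0.0645103
Responsibility of Group B: 0.0168514 / 0.0645103 ≈ 0.261

0.261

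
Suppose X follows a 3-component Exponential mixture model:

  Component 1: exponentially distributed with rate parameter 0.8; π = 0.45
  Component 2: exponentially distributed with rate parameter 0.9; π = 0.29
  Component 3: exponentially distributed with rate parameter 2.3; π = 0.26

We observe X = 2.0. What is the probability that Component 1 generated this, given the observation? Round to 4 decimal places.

Apply Bayes' rule: the posterior for each component is proportional to its prior times its likelihood at x.
Component likelihoods at x = 2.0:
  f_1 = 0.161517
  f_2 = 0.148769
  f_3 = 0.0231192
Multiply by the mixture weights:
  w_1·f_1 = 0.45 × 0.161517 = 0.0726827
  w_2·f_2 = 0.29 × 0.148769 = 0.043143
  w_3·f_3 = 0.26 × 0.0231192 = 0.006011
Marginal: 0.0726827 + 0.043143 + 0.006011 = 0.121837
P(Component 1 | 2.0) = 0.0726827 / 0.121837 ≈ 0.5966

0.5966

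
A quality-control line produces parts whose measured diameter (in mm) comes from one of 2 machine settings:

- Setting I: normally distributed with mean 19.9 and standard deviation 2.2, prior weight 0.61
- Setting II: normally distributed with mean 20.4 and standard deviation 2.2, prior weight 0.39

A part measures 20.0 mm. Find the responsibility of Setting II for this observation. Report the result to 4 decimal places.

By Bayes' theorem, P(k | x) = π_k f_k(x) / Σ_j π_j f_j(x).
Normal densities:
  p_I = 0.18115
  p_II = 0.178365
Unnormalised posteriors:
  π_I·p_I = 0.61 × 0.18115 = 0.110502
  π_II·p_II = 0.39 × 0.178365 = 0.0695622
Sum: 0.110502 + 0.0695622 = 0.180064
P(Setting II | x) = 0.0695622 / 0.180064 ≈ 0.3863

0.3863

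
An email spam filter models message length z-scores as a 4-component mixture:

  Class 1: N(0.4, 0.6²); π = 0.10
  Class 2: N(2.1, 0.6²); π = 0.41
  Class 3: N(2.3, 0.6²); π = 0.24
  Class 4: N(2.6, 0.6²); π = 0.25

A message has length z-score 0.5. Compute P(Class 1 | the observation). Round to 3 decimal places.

P(component k | x) = w_k·f_k(x) / marginal(x), where marginal(x) = Σ_j w_j·f_j(x).
Evaluate each component's likelihood at the observed value:
  f_1 = (1/(0.6·√(2π)))·exp(−(0.5−0.4)²/(2·0.6²)) = 0.664904·exp(-0.01389) = 0.655733
  f_2 = (1/(0.6·√(2π)))·exp(−(0.5−2.1)²/(2·0.6²)) = 0.664904·exp(-3.55556) = 0.0189933
  f_3 = (1/(0.6·√(2π)))·exp(−(0.5−2.3)²/(2·0.6²)) = 0.664904·exp(-4.50000) = 0.00738641
  f_4 = (1/(0.6·√(2π)))·exp(−(0.5−2.6)²/(2·0.6²)) = 0.664904·exp(-6.12500) = 0.00145447
Multiply by the mixture weights:
  w_1·f_1 = 0.10 × 0.655733 = 0.0655733
  w_2·f_2 = 0.41 × 0.0189933 = 0.00778726
  w_3·f_3 = 0.24 × 0.00738641 = 0.00177274
  w_4·f_4 = 0.25 × 0.00145447 = 0.000363618
Normaliser: 0.0655733 + 0.00778726 + 0.00177274 + 0.000363618 = 0.0754969
P(Class 1 | 0.5) = 0.0655733 / 0.0754969 ≈ 0.869

0.869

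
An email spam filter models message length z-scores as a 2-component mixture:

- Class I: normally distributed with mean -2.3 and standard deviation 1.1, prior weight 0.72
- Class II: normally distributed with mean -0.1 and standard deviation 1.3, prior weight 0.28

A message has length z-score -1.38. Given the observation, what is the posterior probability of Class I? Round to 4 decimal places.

0.7767

By Bayes' theorem, P(k | x) = P(Z=k) f_k(x) / Σ_j P(Z=j) f_j(x).
Evaluate each component's likelihood at the observed value:
  f_I = 0.255636
  f_II = 0.188995
Weight by the priors:
  P(Z=I)·f_I = 0.72 × 0.255636 = 0.184058
  P(Z=II)·f_II = 0.28 × 0.188995 = 0.0529185
Denominator: 0.184058 + 0.0529185 = 0.236976
P(Class I | the observation) ≈ 0.7767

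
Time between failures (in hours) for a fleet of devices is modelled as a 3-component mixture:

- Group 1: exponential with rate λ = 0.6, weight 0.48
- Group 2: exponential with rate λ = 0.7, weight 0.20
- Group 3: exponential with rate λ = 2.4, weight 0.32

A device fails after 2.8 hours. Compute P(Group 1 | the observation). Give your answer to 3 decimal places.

0.722

Posterior ∝ prior × likelihood, so P(k | x) ∝ π_k f_k(x); normalise over all components.
Exponential densities:
  f_1 = 0.111824
  f_2 = 0.0986009
  f_3 = 0.00289569
Weight by the priors:
  π_1·f_1 = 0.48 × 0.111824 = 0.0536757
  π_2·f_2 = 0.20 × 0.0986009 = 0.0197202
  π_3·f_3 = 0.32 × 0.00289569 = 0.000926621
Marginal: 0.0536757 + 0.0197202 + 0.000926621 = 0.0743225
So the posterior for Group 1 is 0.0536757 / 0.0743225 ≈ 0.722.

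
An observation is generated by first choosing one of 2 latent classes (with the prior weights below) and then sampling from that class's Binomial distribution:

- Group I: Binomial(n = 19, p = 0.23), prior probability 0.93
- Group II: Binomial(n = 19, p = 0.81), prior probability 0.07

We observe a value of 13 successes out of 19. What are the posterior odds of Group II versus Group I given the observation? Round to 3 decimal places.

217.789

The posterior odds equal the prior odds times the likelihood ratio: (w_i/w_j)·(f_i(x)/f_j(x)).
Binomial probabilities:
  p_I = C(19,13)·0.23^13·0.77^6 = 27132·5.04036e-09·0.208422 = 2.85028e-05
  p_II = C(19,13)·0.81^13·0.19^6 = 27132·0.0646108·4.70459e-05 = 0.0824724
Posterior odds = (w_II·p_II) / (w_I·p_I) = (0.07·0.0824724) / (0.93·2.85028e-05) = 0.00577307 / 2.65076e-05 ≈ 217.789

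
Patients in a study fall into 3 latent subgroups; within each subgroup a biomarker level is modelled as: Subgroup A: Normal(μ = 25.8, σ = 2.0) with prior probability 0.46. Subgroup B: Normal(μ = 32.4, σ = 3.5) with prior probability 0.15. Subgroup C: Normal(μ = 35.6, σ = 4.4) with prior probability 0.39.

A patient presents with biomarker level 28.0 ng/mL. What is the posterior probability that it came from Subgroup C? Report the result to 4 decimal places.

0.1209

Apply Bayes' rule: the posterior for each component is proportional to its prior times its likelihood at x.
Normal densities:
  p_A = (1/(2.0·√(2π)))·exp(−(28.0−25.8)²/(2·2.0²)) = 0.199471·exp(-0.60500) = 0.108926
  p_B = (1/(3.5·√(2π)))·exp(−(28.0−32.4)²/(2·3.5²)) = 0.113984·exp(-0.79020) = 0.0517203
  p_C = (1/(4.4·√(2π)))·exp(−(28.0−35.6)²/(2·4.4²)) = 0.090669·exp(-1.49174) = 0.0203988
Unnormalised posteriors:
  w_A·p_A = 0.46 × 0.108926 = 0.050106
  w_B·p_B = 0.15 × 0.0517203 = 0.00775804
  w_C·p_C = 0.39 × 0.0203988 = 0.00795554
Denominator: 0.050106 + 0.00775804 + 0.00795554 = 0.0658196
P(Subgroup C | data) ≈ 0.1209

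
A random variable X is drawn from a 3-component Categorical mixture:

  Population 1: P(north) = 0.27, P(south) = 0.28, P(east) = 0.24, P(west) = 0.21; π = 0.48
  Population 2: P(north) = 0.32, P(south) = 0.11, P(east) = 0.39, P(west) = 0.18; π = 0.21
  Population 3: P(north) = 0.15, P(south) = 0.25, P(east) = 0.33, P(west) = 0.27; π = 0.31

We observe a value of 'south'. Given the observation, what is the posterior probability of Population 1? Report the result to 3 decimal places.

Apply Bayes' rule: the posterior for each component is proportional to its prior times its likelihood at x.
Evaluate each component's likelihood at the observed value:
  f_1 = P(south | comp) = 0.28
  f_2 = P(south | comp) = 0.11
  f_3 = P(south | comp) = 0.25
Multiply by the mixture weights:
  π_1·f_1 = 0.48 × 0.28 = 0.1344
  π_2·f_2 = 0.21 × 0.11 = 0.0231
  π_3·f_3 = 0.31 × 0.25 = 0.0775
Marginal: 0.1344 + 0.0231 + 0.0775 = 0.235
P(Population 1 | data) ≈ 0.572

0.572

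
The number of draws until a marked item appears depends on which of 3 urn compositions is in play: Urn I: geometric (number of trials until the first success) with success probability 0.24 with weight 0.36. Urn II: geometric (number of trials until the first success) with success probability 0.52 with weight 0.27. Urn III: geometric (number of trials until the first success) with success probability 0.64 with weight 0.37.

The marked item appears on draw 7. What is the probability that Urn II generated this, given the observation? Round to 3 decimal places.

0.091

Apply Bayes' rule: the posterior for each component is proportional to its prior times its likelihood at x.
Geometric probabilities:
  p_I = 0.24·(1−0.24)^6 = 0.24·0.1927 = 0.046248
  p_II = 0.52·(1−0.52)^6 = 0.52·0.0122306 = 0.00635991
  p_III = 0.64·(1−0.64)^6 = 0.64·0.00217678 = 0.00139314
Multiply by the mixture weights:
  P(Z=I)·p_I = 0.36 × 0.046248 = 0.0166493
  P(Z=II)·p_II = 0.27 × 0.00635991 = 0.00171717
  P(Z=III)·p_III = 0.37 × 0.00139314 = 0.000515462
Denominator: 0.0166493 + 0.00171717 + 0.000515462 = 0.0188819
Responsibility of Urn II: 0.00171717 / 0.0188819 ≈ 0.091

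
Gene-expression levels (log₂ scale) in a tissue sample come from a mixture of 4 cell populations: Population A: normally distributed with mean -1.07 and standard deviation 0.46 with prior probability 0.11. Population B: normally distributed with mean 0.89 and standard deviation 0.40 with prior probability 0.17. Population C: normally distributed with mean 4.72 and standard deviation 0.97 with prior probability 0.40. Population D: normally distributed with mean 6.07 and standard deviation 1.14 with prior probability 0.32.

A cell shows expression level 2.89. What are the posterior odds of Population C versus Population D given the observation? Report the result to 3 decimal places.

The posterior odds equal the prior odds times the likelihood ratio: (P(Z=i)/P(Z=j))·(f_i(x)/f_j(x)).
Evaluate each component's likelihood at the observed value:
  p_A = (1/(0.46·√(2π)))·exp(−(2.89−-1.07)²/(2·0.46²)) = 0.867266·exp(-37.05482) = 7.00565e-17
  p_B = (1/(0.40·√(2π)))·exp(−(2.89−0.89)²/(2·0.40²)) = 0.997356·exp(-12.50000) = 3.7168e-06
  p_C = (1/(0.97·√(2π)))·exp(−(2.89−4.72)²/(2·0.97²)) = 0.411281·exp(-1.77963) = 0.0693836
  p_D = (1/(1.14·√(2π)))·exp(−(2.89−6.07)²/(2·1.14²)) = 0.349949·exp(-3.89058) = 0.00715068
0.0277534 / 0.00228822 ≈ 12.129

12.129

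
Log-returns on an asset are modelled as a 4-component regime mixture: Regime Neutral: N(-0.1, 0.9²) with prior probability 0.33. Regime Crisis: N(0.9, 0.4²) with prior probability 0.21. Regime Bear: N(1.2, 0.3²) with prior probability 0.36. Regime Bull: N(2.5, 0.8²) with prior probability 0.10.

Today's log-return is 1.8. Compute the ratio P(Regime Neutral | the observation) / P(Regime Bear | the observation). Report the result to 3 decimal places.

0.243

Since P(k|x) ∝ π_k f_k(x), the posterior odds are π_i f_i(x) / (π_j f_j(x)).
Normal densities:
  f_Neutral = (1/(0.9·√(2π)))·exp(−(1.8−-0.1)²/(2·0.9²)) = 0.443269·exp(-2.22840) = 0.0477406
  f_Crisis = (1/(0.4·√(2π)))·exp(−(1.8−0.9)²/(2·0.4²)) = 0.997356·exp(-2.53125) = 0.0793491
  f_Bear = (1/(0.3·√(2π)))·exp(−(1.8−1.2)²/(2·0.3²)) = 1.329808·exp(-2.00000) = 0.17997
  f_Bull = (1/(0.8·√(2π)))·exp(−(1.8−2.5)²/(2·0.8²)) = 0.498678·exp(-0.38281) = 0.340069
Posterior odds = (π_Neutral·f_Neutral) / (π_Bear·f_Bear) = (0.33·0.0477406) / (0.36·0.17997) = 0.0157544 / 0.0647892 ≈ 0.243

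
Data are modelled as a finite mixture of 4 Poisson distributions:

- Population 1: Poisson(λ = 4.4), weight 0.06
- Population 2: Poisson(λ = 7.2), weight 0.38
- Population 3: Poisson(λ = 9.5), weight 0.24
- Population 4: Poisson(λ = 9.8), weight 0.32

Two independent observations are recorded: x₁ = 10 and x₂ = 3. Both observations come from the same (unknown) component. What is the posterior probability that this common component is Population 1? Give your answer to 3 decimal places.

0.045

Posterior ∝ prior × likelihood, so P(k | x) ∝ w_k f_k(x); normalise over all components.
Since both observations come from the same component, the likelihood for component k is f_k(x₁)·f_k(x₂).
  f_1 = [e^(−4.4)·4.4^10/10! = 0.0092017] × [0.174305] = 0.00160391
  f_2 = [e^(−7.2)·7.2^10/10! = 0.0770268] × [0.0464436] = 0.0035774
  f_3 = [e^(−9.5)·9.5^10/10! = 0.123502] × [0.010696] = 0.00132098
  f_4 = [e^(−9.8)·9.8^10/10! = 0.124857] × [0.00869843] = 0.00108606
Multiply by the mixture weights:
  w_1·f_1 = 0.06 × 0.00160391 = 9.62344e-05
  w_2·f_2 = 0.38 × 0.0035774 = 0.00135941
  w_3·f_3 = 0.24 × 0.00132098 = 0.000317036
  w_4·f_4 = 0.32 × 0.00108606 = 0.000347538
Marginal: 9.62344e-05 + 0.00135941 + 0.000317036 + 0.000347538 = 0.00212022
Responsibility of Population 1: 9.62344e-05 / 0.00212022 ≈ 0.045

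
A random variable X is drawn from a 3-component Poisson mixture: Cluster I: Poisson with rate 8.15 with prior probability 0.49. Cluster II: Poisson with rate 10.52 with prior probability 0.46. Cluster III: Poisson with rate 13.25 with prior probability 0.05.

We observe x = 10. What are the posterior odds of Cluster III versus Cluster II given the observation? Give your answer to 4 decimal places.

0.0712

Only the two components matter; the odds are (w_i f_i(x)) / (w_j f_j(x)).
Component likelihoods at x = 10:
  L_I = e^(−8.15)·8.15^10/10! = 0.102876
  L_II = e^(−10.52)·10.52^10/10! = 0.123486
  L_III = e^(−13.25)·13.25^10/10! = 0.0809084
Odds = (0.05/0.46) × (0.0809084/0.123486) = 0.108696 × 0.655205 ≈ 0.0712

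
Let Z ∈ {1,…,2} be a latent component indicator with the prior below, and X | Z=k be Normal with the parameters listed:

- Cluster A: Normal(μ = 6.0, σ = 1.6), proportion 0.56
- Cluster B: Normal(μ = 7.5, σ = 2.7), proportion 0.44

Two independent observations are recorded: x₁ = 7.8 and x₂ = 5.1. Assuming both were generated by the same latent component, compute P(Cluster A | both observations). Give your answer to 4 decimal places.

0.7105

P(component k | x) = π_k·f_k(x) / marginal(x), where marginal(x) = Σ_j π_j·f_j(x).
Since both observations come from the same component, the likelihood for component k is f_k(x₁)·f_k(x₂).
  f_A = [(1/(1.6·√(2π)))·exp(−(7.8−6.0)²/(2·1.6²)) = 0.249339·exp(-0.63281) = 0.132423] × [0.212855] = 0.0281868
  f_B = [(1/(2.7·√(2π)))·exp(−(7.8−7.5)²/(2·2.7²)) = 0.147756·exp(-0.00617) = 0.146847] × [0.0995344] = 0.0146163
Unnormalised posteriors:
  π_A·f_A = 0.56 × 0.0281868 = 0.0157846
  π_B·f_B = 0.44 × 0.0146163 = 0.00643119
Sum: 0.0157846 + 0.00643119 = 0.0222158
Responsibility of Cluster A: 0.0157846 / 0.0222158 ≈ 0.7105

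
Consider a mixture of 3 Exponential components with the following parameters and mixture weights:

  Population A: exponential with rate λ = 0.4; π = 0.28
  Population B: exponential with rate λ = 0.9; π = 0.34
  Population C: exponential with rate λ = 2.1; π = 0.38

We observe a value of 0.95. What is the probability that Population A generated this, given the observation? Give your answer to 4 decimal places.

Posterior ∝ prior × likelihood, so P(k | x) ∝ P(Z=k) f_k(x); normalise over all components.
Exponential densities:
  f_A = 0.4·e^(−0.4·0.95) = 0.4·e^(−0.3800) = 0.273545
  f_B = 0.9·e^(−0.9·0.95) = 0.9·e^(−0.8550) = 0.382755
  f_C = 2.1·e^(−2.1·0.95) = 2.1·e^(−1.9950) = 0.285629
Unnormalised posteriors:
  P(Z=A)·f_A = 0.28 × 0.273545 = 0.0765925
  P(Z=B)·f_B = 0.34 × 0.382755 = 0.130137
  P(Z=C)·f_C = 0.38 × 0.285629 = 0.108539
Sum: 0.0765925 + 0.130137 + 0.108539 = 0.315268
P(Population A | 0.95) = 0.0765925 / 0.315268 ≈ 0.2429

0.2429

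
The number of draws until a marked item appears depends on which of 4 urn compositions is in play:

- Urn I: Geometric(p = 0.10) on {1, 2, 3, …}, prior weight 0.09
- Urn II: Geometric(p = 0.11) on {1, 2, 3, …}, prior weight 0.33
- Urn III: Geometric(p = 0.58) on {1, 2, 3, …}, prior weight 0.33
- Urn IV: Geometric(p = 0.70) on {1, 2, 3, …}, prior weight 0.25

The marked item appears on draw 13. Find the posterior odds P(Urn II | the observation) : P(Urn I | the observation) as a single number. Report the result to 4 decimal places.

3.5272

Since P(k|x) ∝ π_k f_k(x), the posterior odds are π_i f_i(x) / (π_j f_j(x)).
Evaluate each component's likelihood at the observed value:
  f_I = 0.10·(1−0.10)^12 = 0.10·0.28243 = 0.028243
  f_II = 0.11·(1−0.11)^12 = 0.11·0.24699 = 0.0271689
  f_III = 0.58·(1−0.58)^12 = 0.58·3.01295e-05 = 1.74751e-05
  f_IV = 0.70·(1−0.70)^12 = 0.70·5.31441e-07 = 3.72009e-07
Posterior odds = (π_II·f_II) / (π_I·f_I) = (0.33·0.0271689) / (0.09·0.028243) = 0.00896575 / 0.00254187 ≈ 3.5272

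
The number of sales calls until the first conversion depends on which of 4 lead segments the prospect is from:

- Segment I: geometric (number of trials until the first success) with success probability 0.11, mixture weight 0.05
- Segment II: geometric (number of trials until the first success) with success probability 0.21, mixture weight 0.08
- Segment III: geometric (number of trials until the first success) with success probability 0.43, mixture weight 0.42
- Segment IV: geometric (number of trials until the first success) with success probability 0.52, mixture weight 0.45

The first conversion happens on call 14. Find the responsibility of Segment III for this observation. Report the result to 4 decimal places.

0.0568

By Bayes' theorem, P(k | x) = π_k f_k(x) / Σ_j π_j f_j(x).
Component likelihoods at x = 14:
  f_I = 0.0241804
  f_II = 0.00980328
  f_III = 0.000288298
  f_IV = 3.7337e-05
Multiply by the mixture weights:
  π_I·f_I = 0.05 × 0.0241804 = 0.00120902
  π_II·f_II = 0.08 × 0.00980328 = 0.000784263
  π_III·f_III = 0.42 × 0.000288298 = 0.000121085
  π_IV·f_IV = 0.45 × 3.7337e-05 = 1.68017e-05
Sum: 0.00120902 + 0.000784263 + 0.000121085 + 1.68017e-05 = 0.00213117
P(Segment III | data) ≈ 0.0568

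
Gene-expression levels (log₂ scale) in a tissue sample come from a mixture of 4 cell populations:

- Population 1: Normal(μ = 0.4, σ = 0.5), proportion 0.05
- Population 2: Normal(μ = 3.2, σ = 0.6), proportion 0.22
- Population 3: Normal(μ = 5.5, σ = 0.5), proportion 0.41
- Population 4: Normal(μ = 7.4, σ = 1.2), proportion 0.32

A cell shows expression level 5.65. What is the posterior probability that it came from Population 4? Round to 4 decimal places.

0.1051

P(component k | x) = P(Z=k)·f_k(x) / marginal(x), where marginal(x) = Σ_j P(Z=j)·f_j(x).
Component likelihoods at x = 5.65:
  L_1 = (1/(0.5·√(2π)))·exp(−(5.65−0.4)²/(2·0.5²)) = 0.797885·exp(-55.12500) = 9.15075e-25
  L_2 = (1/(0.6·√(2π)))·exp(−(5.65−3.2)²/(2·0.6²)) = 0.664904·exp(-8.33681) = 0.000159269
  L_3 = (1/(0.5·√(2π)))·exp(−(5.65−5.5)²/(2·0.5²)) = 0.797885·exp(-0.04500) = 0.762776
  L_4 = (1/(1.2·√(2π)))·exp(−(5.65−7.4)²/(2·1.2²)) = 0.332452·exp(-1.06337) = 0.114793
Prior × likelihood for each component:
  P(Z=1)·L_1 = 0.05 × 9.15075e-25 = 4.57538e-26
  P(Z=2)·L_2 = 0.22 × 0.000159269 = 3.50391e-05
  P(Z=3)·L_3 = 0.41 × 0.762776 = 0.312738
  P(Z=4)·L_4 = 0.32 × 0.114793 = 0.0367336
Sum: 4.57538e-26 + 3.50391e-05 + 0.312738 + 0.0367336 = 0.349507
So the posterior for Population 4 is 0.0367336 / 0.349507 ≈ 0.1051.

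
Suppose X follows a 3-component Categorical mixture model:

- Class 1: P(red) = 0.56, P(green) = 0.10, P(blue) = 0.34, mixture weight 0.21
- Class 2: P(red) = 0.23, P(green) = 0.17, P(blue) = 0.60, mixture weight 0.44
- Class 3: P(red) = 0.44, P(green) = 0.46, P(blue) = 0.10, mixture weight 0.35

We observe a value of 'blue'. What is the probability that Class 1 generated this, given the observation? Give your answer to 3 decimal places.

The responsibility of component k is P(Z=k) f_k(x) divided by Σ_j P(Z=j) f_j(x).
Component likelihoods at x = 'blue':
  L_1 = 0.34
  L_2 = 0.6
  L_3 = 0.1
Unnormalised posteriors:
  P(Z=1)·L_1 = 0.21 × 0.34 = 0.0714
  P(Z=2)·L_2 = 0.44 × 0.6 = 0.264
  P(Z=3)·L_3 = 0.35 × 0.1 = 0.035
Evidence: 0.0714 + 0.264 + 0.035 = 0.3704
P(Class 1 | the observation) ≈ 0.193

0.193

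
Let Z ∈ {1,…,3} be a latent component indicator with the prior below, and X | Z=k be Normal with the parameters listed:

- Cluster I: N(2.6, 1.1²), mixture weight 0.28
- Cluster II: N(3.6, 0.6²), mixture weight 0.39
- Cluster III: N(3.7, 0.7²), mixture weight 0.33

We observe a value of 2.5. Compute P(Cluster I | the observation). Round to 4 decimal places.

0.5248

Apply Bayes' rule: the posterior for each component is proportional to its prior times its likelihood at x.
Evaluate each component's likelihood at the observed value:
  f_I = 0.361179
  f_II = 0.123852
  f_III = 0.131119
Weight by the priors:
  w_I·f_I = 0.28 × 0.361179 = 0.10113
  w_II·f_II = 0.39 × 0.123852 = 0.0483023
  w_III·f_III = 0.33 × 0.131119 = 0.0432692
Normaliser: 0.10113 + 0.0483023 + 0.0432692 = 0.192702
So the posterior for Cluster I is 0.10113 / 0.192702 ≈ 0.5248.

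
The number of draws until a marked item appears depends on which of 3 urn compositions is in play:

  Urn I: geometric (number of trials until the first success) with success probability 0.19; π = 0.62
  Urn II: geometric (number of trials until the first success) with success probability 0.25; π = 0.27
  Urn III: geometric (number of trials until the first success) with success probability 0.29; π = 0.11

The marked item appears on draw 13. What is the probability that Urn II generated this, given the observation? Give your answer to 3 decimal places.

The responsibility of component k is π_k f_k(x) divided by Σ_j π_j f_j(x).
Geometric probabilities:
  L_I = 0.0151556
  L_II = 0.00791909
  L_III = 0.00475881
Prior × likelihood for each component:
  π_I·L_I = 0.62 × 0.0151556 = 0.00939649
  π_II·L_II = 0.27 × 0.00791909 = 0.00213815
  π_III·L_III = 0.11 × 0.00475881 = 0.000523469
Normaliser: 0.00939649 + 0.00213815 + 0.000523469 = 0.0120581
Responsibility of Urn II: 0.00213815 / 0.0120581 ≈ 0.177

0.177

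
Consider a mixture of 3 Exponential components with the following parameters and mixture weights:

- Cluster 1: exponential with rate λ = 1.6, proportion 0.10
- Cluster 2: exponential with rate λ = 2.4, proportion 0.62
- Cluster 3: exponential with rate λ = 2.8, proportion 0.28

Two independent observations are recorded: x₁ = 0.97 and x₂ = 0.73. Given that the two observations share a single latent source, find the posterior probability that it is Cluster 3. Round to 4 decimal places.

Posterior ∝ prior × likelihood, so P(k | x) ∝ π_k f_k(x); normalise over all components.
Since both observations come from the same component, the likelihood for component k is f_k(x₁)·f_k(x₂).
  L_1 = [0.338918] × [0.497581] = 0.168639
  L_2 = [0.233977] × [0.416224] = 0.097387
  L_3 = [0.185189] × [0.362627] = 0.0671544
Weight by the priors:
  π_1·L_1 = 0.10 × 0.168639 = 0.0168639
  π_2·L_2 = 0.62 × 0.097387 = 0.0603799
  π_3·L_3 = 0.28 × 0.0671544 = 0.0188032
Sum: 0.0168639 + 0.0603799 + 0.0188032 = 0.0960471
So the posterior for Cluster 3 is 0.0188032 / 0.0960471 ≈ 0.1958.

0.1958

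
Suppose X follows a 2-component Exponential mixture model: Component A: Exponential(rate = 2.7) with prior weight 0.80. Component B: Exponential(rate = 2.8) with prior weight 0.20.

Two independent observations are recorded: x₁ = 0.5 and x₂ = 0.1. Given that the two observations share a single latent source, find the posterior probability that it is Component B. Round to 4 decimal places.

0.2020

Posterior ∝ prior × likelihood, so P(k | x) ∝ π_k f_k(x); normalise over all components.
Since both observations come from the same component, the likelihood for component k is f_k(x₁)·f_k(x₂).
  f_A = [0.699949] × [2.06112] = 1.44268
  f_B = [0.690471] × [2.11619] = 1.46117
Multiply by the mixture weights:
  π_A·f_A = 0.80 × 1.44268 = 1.15415
  π_B·f_B = 0.20 × 1.46117 = 0.292234
Sum: 1.15415 + 0.292234 = 1.44638
So the posterior for Component B is 0.292234 / 1.44638 ≈ 0.2020.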